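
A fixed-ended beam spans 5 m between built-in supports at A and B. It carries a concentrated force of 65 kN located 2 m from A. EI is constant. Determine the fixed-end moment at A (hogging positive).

M_A = 46.8 kN·m

Release both end moments; the primary structure is a simply-supported span AB with redundants M_A and M_B.
End rotations of the released simple span under the applied load (×1/EI):
  at A: point load 65 at a = 2: Pab(L + b)/(6LEI) = 104/EI
  at B: point load 65 at a = 2: Pab(L + a)/(6LEI) = 91/EI
  θ_A0 = 104/EI,  θ_B0 = 91/EI
Flexibility coefficients: a unit moment at one end gives L/(3EI) there and L/(6EI) at the far end, so f₁₁ = f₂₂ = 1.667/EI and f₁₂ = f₂₁ = 0.8333/EI.
Compatibility — zero rotation at each built-in end:
  1.667 M_A + 0.8333 M_B = 104
  0.8333 M_A + 1.667 M_B = 91
Solving the pair gives M_A = 46.8 kN·m and M_B = 31.2 kN·m (hogging).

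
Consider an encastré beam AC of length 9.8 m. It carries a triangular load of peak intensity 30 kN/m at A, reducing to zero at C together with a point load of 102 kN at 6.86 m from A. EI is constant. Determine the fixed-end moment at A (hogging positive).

M_A = 207 kN·m

Take the two fixed-end moments M_A, M_C as redundants; the released structure is the simple span AC.
On the primary (simply-supported) span, the end slopes from the loading are:
  at A: triangular load, peak 30: w₀L³/(45EI) = 627.5/EI
  at C: triangular load, peak 30: 7w₀L³/(360EI) = 549/EI
  at A: point load 102 at a = 6.86: Pab(L + b)/(6LEI) = 445.7/EI
  at C: point load 102 at a = 6.86: Pab(L + a)/(6LEI) = 582.9/EI
  θ_A0 = 1073/EI,  θ_C0 = 1132/EI
Flexibility coefficients: a unit moment at one end gives L/(3EI) there and L/(6EI) at the far end, so f₁₁ = f₂₂ = 3.267/EI and f₁₂ = f₂₁ = 1.633/EI.
Compatibility — zero rotation at each built-in end:
  3.267 M_A + 1.633 M_C = 1073
  1.633 M_A + 3.267 M_C = 1132
Solving the pair gives M_A = 207 kN·m and M_C = 243 kN·m (hogging).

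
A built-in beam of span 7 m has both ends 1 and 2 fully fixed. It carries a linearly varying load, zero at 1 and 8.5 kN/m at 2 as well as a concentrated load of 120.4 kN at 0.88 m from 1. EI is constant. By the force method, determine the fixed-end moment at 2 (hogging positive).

Take the two fixed-end moments M_1, M_2 as redundants; the released structure is the simple span 12.
End rotations of the released simple span under the applied load (×1/EI):
  at 1: triangular load, peak 8.5: 7w₀L³/(360EI) = 56.69/EI
  at 2: triangular load, peak 8.5: w₀L³/(45EI) = 64.79/EI
  at 1: point load 120.4 at a = 0.88: Pab(L + b)/(6LEI) = 202.6/EI
  at 2: point load 120.4 at a = 0.88: Pab(L + a)/(6LEI) = 121.7/EI
  θ_10 = 259.2/EI,  θ_20 = 186.4/EI
Flexibility coefficients: a unit moment at one end gives L/(3EI) there and L/(6EI) at the far end, so f₁₁ = f₂₂ = 2.333/EI and f₁₂ = f₂₁ = 1.167/EI.
Compatibility — zero rotation at each built-in end:
  2.333 M_1 + 1.167 M_2 = 259.2
  1.167 M_1 + 2.333 M_2 = 186.4
Solving the pair gives M_1 = 94.87 kN·m and M_2 = 32.47 kN·m (hogging).

M_2 = 32.47 kN·m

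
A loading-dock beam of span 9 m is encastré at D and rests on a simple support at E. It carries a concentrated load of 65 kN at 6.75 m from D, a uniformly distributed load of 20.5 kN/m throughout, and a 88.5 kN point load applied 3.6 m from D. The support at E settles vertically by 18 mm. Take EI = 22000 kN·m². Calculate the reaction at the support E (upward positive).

R_E = 127.1 kN

Take the reaction at E as the redundant and release it; the primary structure is a cantilever fixed at D.
Primary-structure tip deflection at E by superposition:
  point load 65 at a = 6.75: Pa²(3L − a)/(6EI) = 9995/EI
  UDL 20.5: wL⁴/(8EI) = 16813/EI
  point load 88.5 at a = 3.6: Pa²(3L − a)/(6EI) = 4473/EI
  δ_0 = 31281/EI
Tip deflection under a unit load at E: L³/(3EI) = 243/EI.
With EI = 22000 kN·m²: δ_0 = 1.4219 m and δ_{EE} = 0.011045 m/kN.
Compatibility — the beam at E must follow the support down by 0.018 m: δ_0 − R_E·δ_{EE} = 0.018, so R_E = (1.4219 − 0.018)/0.011045 = 127.1 kN.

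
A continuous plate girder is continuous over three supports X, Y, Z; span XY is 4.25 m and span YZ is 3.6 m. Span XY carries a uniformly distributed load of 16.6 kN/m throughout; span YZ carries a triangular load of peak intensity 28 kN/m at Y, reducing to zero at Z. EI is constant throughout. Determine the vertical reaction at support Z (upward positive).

R_Z = 8.082 kN

Insert a hinge at Y; M_Y is the redundant, and each span becomes simply supported.
End slopes at the hinge Y, treating each span as simply supported:
  span XY: UDL 16.6: wL³/(24EI) = 53.1/EI
  span YZ: triangular load, peak 28: w₀L³/(45EI) = 29.03/EI
  relative rotation θ_0 = (53.1 + 29.03)/EI = 82.13/EI
A unit hogging moment at Y produces rotation L₁/(3EI) + L₂/(3EI) = 2.617/EI.
Compatibility: M_Y·(L₁+L₂)/(3EI) = θ_0, giving M_Y = 31.39 kN·m (hogging).
Span YZ, ΣM about Z: R_Y^{YZ}·3.6 = 121 + 31.39, so R_Y^{YZ} = 42.32 kN and R_Z = 50.4 − 42.32 = 8.082 kN.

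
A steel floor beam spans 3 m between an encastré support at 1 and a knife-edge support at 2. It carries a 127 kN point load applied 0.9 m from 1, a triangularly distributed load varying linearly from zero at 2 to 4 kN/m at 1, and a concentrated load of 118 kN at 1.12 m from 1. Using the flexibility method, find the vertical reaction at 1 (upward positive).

Remove the prop at 2; the released (primary) structure is a cantilever built in at 1.
Deflection at 2 on the released cantilever, summing each load's contribution:
  point load 127 at a = 0.9: Pa²(3L − a)/(6EI) = 138.9/EI
  triangular load, peak 4 at the fixed end: w₀L⁴/(30EI) = 10.8/EI
  point load 118 at a = 1.12: Pa²(3L − a)/(6EI) = 194.4/EI
  δ_0 = 344.1/EI
Tip deflection under a unit load at 2: L³/(3EI) = 9/EI.
The prop prevents deflection at 2: R_2 = δ_0/δ_{22} = 344.1/9 = 38.23 kN.
Vertical equilibrium: R_1 = ΣP − R_2 = 251 − 38.23 = 212.8 kN.

R_1 = 212.8 kN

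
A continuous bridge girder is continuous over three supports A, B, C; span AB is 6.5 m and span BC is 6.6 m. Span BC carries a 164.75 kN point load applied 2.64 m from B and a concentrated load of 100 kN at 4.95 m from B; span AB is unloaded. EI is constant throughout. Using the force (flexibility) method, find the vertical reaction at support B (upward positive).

R_B = 167.9 kN

Insert a hinge at B; M_B is the redundant, and each span becomes simply supported.
Discontinuity in slope at B on the released structure — sum the simple-span end rotations:
  span BC: point load 164.75 at a = 2.64: Pab(L + b)/(6LEI) = 459.3/EI
  span BC: point load 100 at a = 4.95: Pab(L + b)/(6LEI) = 170.2/EI
  relative rotation θ_0 = (0 + 629.5)/EI = 629.5/EI
A unit hogging moment at B produces rotation L₁/(3EI) + L₂/(3EI) = 4.367/EI.
Slope continuity at B: θ_0 = M_B·4.367/EI, so M_B = 629.5/4.367 = 144.1 kN·m (hogging).
Span AB, ΣM about A with M_B applied at B: R_B^{AB}·6.5 = 0 + 144.1, so R_B^{AB} = 22.18 kN and R_A = 0 − 22.18 = -22.18 kN.
Span BC, ΣM about C: R_B^{BC}·6.6 = 817.4 + 144.1, so R_B^{BC} = 145.7 kN and R_C = 264.8 − 145.7 = 119.1 kN.
R_B = 22.18 + 145.7 = 167.9 kN.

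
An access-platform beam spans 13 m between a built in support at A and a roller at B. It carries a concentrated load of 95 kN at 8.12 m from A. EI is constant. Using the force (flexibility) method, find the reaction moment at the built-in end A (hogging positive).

M_A = 199.1 kN·m

Take the reaction at B as the redundant and release it; the primary structure is a cantilever fixed at A.
Free-end deflection of the primary structure under the applied loading (downward +):
  point load 95 at a = 8.12: Pa²(3L − a)/(6EI) = 32238/EI
Tip deflection under a unit load at B: L³/(3EI) = 732.3/EI.
The prop prevents deflection at B: R_B = δ_0/δ_{BB} = 32238/732.3 = 44.02 kN.
Moment equilibrium about A: M_A = Σ(load moments about A) − R_B·L = 771.4 − 44.02×13 = 199.1 kN·m.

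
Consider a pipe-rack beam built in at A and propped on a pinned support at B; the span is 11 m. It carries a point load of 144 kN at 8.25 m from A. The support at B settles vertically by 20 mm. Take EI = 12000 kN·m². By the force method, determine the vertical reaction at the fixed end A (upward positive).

R_A = 53.42 kN

Remove the prop at B; the released (primary) structure is a cantilever built in at A.
Free-end deflection of the primary structure under the applied loading (downward +):
  point load 144 at a = 8.25: Pa²(3L − a)/(6EI) = 40429/EI
Tip deflection under a unit load at B: L³/(3EI) = 443.7/EI.
With EI = 12000 kN·m²: δ_0 = 3.3691 m and δ_{BB} = 0.036972 m/kN.
Compatibility — the beam at B must follow the support down by 0.02 m: δ_0 − R_B·δ_{BB} = 0.02, so R_B = (3.3691 − 0.02)/0.036972 = 90.58 kN.
Vertical equilibrium: R_A = ΣP − R_B = 144 − 90.58 = 53.42 kN.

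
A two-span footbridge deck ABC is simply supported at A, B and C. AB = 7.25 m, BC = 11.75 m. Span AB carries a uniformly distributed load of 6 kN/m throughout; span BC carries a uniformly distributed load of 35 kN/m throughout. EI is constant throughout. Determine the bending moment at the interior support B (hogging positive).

Release continuity at B by inserting a hinge; the redundant is the internal moment M_B. The primary structure is two simply-supported spans AB and BC.
Rotations at B on the released spans (each span's end-slope, ×1/EI):
  span AB: UDL 6: wL³/(24EI) = 95.27/EI
  span BC: UDL 35: wL³/(24EI) = 2366/EI
  relative rotation θ_0 = (95.27 + 2366)/EI = 2461/EI
A unit hogging moment at B produces rotation L₁/(3EI) + L₂/(3EI) = 6.333/EI.
Compatibility: M_B·(L₁+L₂)/(3EI) = θ_0, giving M_B = 388.6 kN·m (hogging).

M_B = 388.6 kN·m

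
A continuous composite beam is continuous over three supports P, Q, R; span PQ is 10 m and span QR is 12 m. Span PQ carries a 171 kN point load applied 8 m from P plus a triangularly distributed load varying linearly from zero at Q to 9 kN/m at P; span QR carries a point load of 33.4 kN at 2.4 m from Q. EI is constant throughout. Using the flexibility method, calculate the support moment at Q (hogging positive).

M_Q = 167.3 kN·m

Release continuity at Q by inserting a hinge; the redundant is the internal moment M_Q. The primary structure is two simply-supported spans PQ and QR.
Rotations at Q on the released spans (each span's end-slope, ×1/EI):
  span PQ: point load 171 at a = 8: Pab(L + a)/(6LEI) = 820.8/EI
  span PQ: triangular load, peak 9: 7w₀L³/(360EI) = 175/EI
  span QR: point load 33.4 at a = 2.4: Pab(L + b)/(6LEI) = 230.9/EI
  relative rotation θ_0 = (995.8 + 230.9)/EI = 1227/EI
A unit hogging moment at Q produces rotation L₁/(3EI) + L₂/(3EI) = 7.333/EI.
Slope continuity at Q: θ_0 = M_Q·7.333/EI, so M_Q = 1227/7.333 = 167.3 kN·m (hogging).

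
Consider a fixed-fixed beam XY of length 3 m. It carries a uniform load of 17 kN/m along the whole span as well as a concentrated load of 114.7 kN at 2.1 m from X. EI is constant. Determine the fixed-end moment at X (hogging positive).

M_X = 34.43 kN·m

Take the two fixed-end moments M_X, M_Y as redundants; the released structure is the simple span XY.
Simple-span end rotations at X and Y under the given loads:
  at X: UDL 17: wL³/(24EI) = 19.12/EI
  at Y: UDL 17: wL³/(24EI) = 19.12/EI
  at X: point load 114.7 at a = 2.1: Pab(L + b)/(6LEI) = 46.97/EI
  at Y: point load 114.7 at a = 2.1: Pab(L + a)/(6LEI) = 61.42/EI
  θ_X0 = 66.09/EI,  θ_Y0 = 80.55/EI
Flexibility coefficients: a unit moment at one end gives L/(3EI) there and L/(6EI) at the far end, so f₁₁ = f₂₂ = 1/EI and f₁₂ = f₂₁ = 0.5/EI.
Compatibility — zero rotation at each built-in end:
  1 M_X + 0.5 M_Y = 66.09
  0.5 M_X + 1 M_Y = 80.55
Solving the pair gives M_X = 34.43 kN·m and M_Y = 63.33 kN·m (hogging).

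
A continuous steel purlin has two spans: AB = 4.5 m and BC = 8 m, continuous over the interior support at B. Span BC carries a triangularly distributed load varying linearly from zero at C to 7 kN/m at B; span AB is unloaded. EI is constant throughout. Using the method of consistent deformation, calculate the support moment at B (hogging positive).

M_B = 19.11 kN·m

Release continuity at B by inserting a hinge; the redundant is the internal moment M_B. The primary structure is two simply-supported spans AB and BC.
Rotations at B on the released spans (each span's end-slope, ×1/EI):
  span BC: triangular load, peak 7: w₀L³/(45EI) = 79.64/EI
  relative rotation θ_0 = (0 + 79.64)/EI = 79.64/EI
A unit hogging moment at B produces rotation L₁/(3EI) + L₂/(3EI) = 4.167/EI.
Compatibility: M_B·(L₁+L₂)/(3EI) = θ_0, giving M_B = 19.11 kN·m (hogging).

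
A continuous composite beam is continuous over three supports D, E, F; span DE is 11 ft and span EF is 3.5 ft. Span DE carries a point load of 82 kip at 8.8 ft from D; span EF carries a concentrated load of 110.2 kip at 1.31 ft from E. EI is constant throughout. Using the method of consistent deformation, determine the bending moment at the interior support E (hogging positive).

Release continuity at E by inserting a hinge; the redundant is the internal moment M_E. The primary structure is two simply-supported spans DE and EF.
Rotations at E on the released spans (each span's end-slope, ×1/EI):
  span DE: point load 82 at a = 8.8: Pab(L + a)/(6LEI) = 476.3/EI
  span EF: point load 110.2 at a = 1.31: Pab(L + b)/(6LEI) = 85.66/EI
  relative rotation θ_0 = (476.3 + 85.66)/EI = 561.9/EI
A unit hogging moment at E produces rotation L₁/(3EI) + L₂/(3EI) = 4.833/EI.
Compatibility: M_E·(L₁+L₂)/(3EI) = θ_0, giving M_E = 116.3 kip·ft (hogging).

M_E = 116.3 kip·ft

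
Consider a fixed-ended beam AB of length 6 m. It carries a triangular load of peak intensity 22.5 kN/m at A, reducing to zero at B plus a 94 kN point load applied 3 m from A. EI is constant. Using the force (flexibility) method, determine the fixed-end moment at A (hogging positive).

Take the two fixed-end moments M_A, M_B as redundants; the released structure is the simple span AB.
End rotations of the released simple span under the applied load (×1/EI):
  at A: triangular load, peak 22.5: w₀L³/(45EI) = 108/EI
  at B: triangular load, peak 22.5: 7w₀L³/(360EI) = 94.5/EI
  at A: point load 94 at a = 3: Pab(L + b)/(6LEI) = 211.5/EI
  at B: point load 94 at a = 3: Pab(L + a)/(6LEI) = 211.5/EI
  θ_A0 = 319.5/EI,  θ_B0 = 306/EI
Flexibility coefficients: a unit moment at one end gives L/(3EI) there and L/(6EI) at the far end, so f₁₁ = f₂₂ = 2/EI and f₁₂ = f₂₁ = 1/EI.
Compatibility — zero rotation at each built-in end:
  2 M_A + 1 M_B = 319.5
  1 M_A + 2 M_B = 306
Solving the pair gives M_A = 111 kN·m and M_B = 97.5 kN·m (hogging).

M_A = 111 kN·m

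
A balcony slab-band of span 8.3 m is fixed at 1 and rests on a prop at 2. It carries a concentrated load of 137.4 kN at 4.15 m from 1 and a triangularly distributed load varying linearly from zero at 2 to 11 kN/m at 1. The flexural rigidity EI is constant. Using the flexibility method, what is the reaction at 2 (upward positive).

R_2 = 52.07 kN

Release the roller at 2. Primary structure: cantilever fixed at 1.
Downward deflection at the released point 2 due to the loads:
  point load 137.4 at a = 4.15: Pa²(3L − a)/(6EI) = 8184/EI
  triangular load, peak 11 at the fixed end: w₀L⁴/(30EI) = 1740/EI
  δ_0 = 9924/EI
Flexibility coefficient — unit upward force at 2: δ_{22} = L³/(3EI) = 190.6/EI.
The prop prevents deflection at 2: R_2 = δ_0/δ_{22} = 9924/190.6 = 52.07 kN.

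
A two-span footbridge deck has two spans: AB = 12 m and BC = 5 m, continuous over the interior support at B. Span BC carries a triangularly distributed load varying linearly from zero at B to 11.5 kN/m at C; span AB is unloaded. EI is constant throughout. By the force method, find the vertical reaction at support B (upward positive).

R_B = 10.98 kN

Take M_B as the redundant. Released structure: two simple spans AB and BC with a hinge at B.
Discontinuity in slope at B on the released structure — sum the simple-span end rotations:
  span BC: triangular load, peak 11.5: 7w₀L³/(360EI) = 27.95/EI
  relative rotation θ_0 = (0 + 27.95)/EI = 27.95/EI
A unit hogging moment at B produces rotation L₁/(3EI) + L₂/(3EI) = 5.667/EI.
Slope continuity at B: θ_0 = M_B·5.667/EI, so M_B = 27.95/5.667 = 4.933 kN·m (hogging).
Span AB, ΣM about A with M_B applied at B: R_B^{AB}·12 = 0 + 4.933, so R_B^{AB} = 0.411 kN and R_A = 0 − 0.411 = -0.411 kN.
Span BC, ΣM about C: R_B^{BC}·5 = 47.92 + 4.933, so R_B^{BC} = 10.57 kN and R_C = 28.75 − 10.57 = 18.18 kN.
R_B = 0.411 + 10.57 = 10.98 kN.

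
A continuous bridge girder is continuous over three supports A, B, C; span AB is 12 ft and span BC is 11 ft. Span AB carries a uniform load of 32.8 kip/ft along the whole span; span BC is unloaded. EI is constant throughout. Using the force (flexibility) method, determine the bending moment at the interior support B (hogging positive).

M_B = 308 kip·ft

Insert a hinge at B; M_B is the redundant, and each span becomes simply supported.
Discontinuity in slope at B on the released structure — sum the simple-span end rotations:
  span AB: UDL 32.8: wL³/(24EI) = 2362/EI
  relative rotation θ_0 = (2362 + 0)/EI = 2362/EI
A unit hogging moment at B produces rotation L₁/(3EI) + L₂/(3EI) = 7.667/EI.
Slope continuity at B: θ_0 = M_B·7.667/EI, so M_B = 2362/7.667 = 308 kip·ft (hogging).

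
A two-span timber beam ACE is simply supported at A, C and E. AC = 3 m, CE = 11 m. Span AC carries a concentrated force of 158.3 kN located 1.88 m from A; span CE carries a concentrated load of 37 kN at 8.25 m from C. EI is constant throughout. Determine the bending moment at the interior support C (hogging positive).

Release continuity at C by inserting a hinge; the redundant is the internal moment M_C. The primary structure is two simply-supported spans AC and CE.
Rotations at C on the released spans (each span's end-slope, ×1/EI):
  span AC: point load 158.3 at a = 1.88: Pab(L + a)/(6LEI) = 90.37/EI
  span CE: point load 37 at a = 8.25: Pab(L + b)/(6LEI) = 174.9/EI
  relative rotation θ_0 = (90.37 + 174.9)/EI = 265.2/EI
A unit hogging moment at C produces rotation L₁/(3EI) + L₂/(3EI) = 4.667/EI.
Compatibility: M_C·(L₁+L₂)/(3EI) = θ_0, giving M_C = 56.84 kN·m (hogging).

M_C = 56.84 kN·m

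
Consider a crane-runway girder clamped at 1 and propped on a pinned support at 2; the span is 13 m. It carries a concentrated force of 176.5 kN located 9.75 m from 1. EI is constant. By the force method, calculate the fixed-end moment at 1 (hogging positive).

M_1 = 268.9 kN·m

Take the reaction at 2 as the redundant and release it; the primary structure is a cantilever fixed at 1.
Deflection at 2 on the released cantilever, summing each load's contribution:
  point load 176.5 at a = 9.75: Pa²(3L − a)/(6EI) = 81795/EI
Tip deflection under a unit load at 2: L³/(3EI) = 732.3/EI.
Compatibility at 2: δ_0 − R_2·δ_{22} = 0, so R_2 = 81795/732.3 = 111.7 kN.
Moment equilibrium about 1: M_1 = Σ(load moments about 1) − R_2·L = 1721 − 111.7×13 = 268.9 kN·m.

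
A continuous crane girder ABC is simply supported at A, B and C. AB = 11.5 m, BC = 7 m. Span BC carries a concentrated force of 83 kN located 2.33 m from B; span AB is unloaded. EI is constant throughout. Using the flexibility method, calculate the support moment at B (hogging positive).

M_B = 40.69 kN·m

Take M_B as the redundant. Released structure: two simple spans AB and BC with a hinge at B.
Rotations at B on the released spans (each span's end-slope, ×1/EI):
  span BC: point load 83 at a = 2.33: Pab(L + b)/(6LEI) = 250.9/EI
  relative rotation θ_0 = (0 + 250.9)/EI = 250.9/EI
A unit hogging moment at B produces rotation L₁/(3EI) + L₂/(3EI) = 6.167/EI.
Slope continuity at B: θ_0 = M_B·6.167/EI, so M_B = 250.9/6.167 = 40.69 kN·m (hogging).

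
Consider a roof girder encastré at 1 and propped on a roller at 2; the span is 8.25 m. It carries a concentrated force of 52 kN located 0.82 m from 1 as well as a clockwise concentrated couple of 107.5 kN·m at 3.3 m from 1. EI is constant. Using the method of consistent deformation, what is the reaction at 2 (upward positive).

R_2 = 13.25 kN

Remove the prop at 2; the released (primary) structure is a cantilever built in at 1.
Deflection at 2 on the released cantilever, summing each load's contribution:
  point load 52 at a = 0.82: Pa²(3L − a)/(6EI) = 139.5/EI
  clockwise couple 107.5 at a = 3.3: M₀a(2L − a)/(2EI) = 2341/EI
  δ_0 = 2481/EI
Flexibility coefficient — unit upward force at 2: δ_{22} = L³/(3EI) = 187.2/EI.
Compatibility at 2: δ_0 − R_2·δ_{22} = 0, so R_2 = 2481/187.2 = 13.25 kN.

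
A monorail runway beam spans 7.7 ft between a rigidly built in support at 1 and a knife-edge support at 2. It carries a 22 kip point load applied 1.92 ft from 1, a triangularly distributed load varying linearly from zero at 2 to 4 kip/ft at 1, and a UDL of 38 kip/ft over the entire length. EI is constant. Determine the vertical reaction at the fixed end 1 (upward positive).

Release the roller at 2. Primary structure: cantilever fixed at 1.
Free-end deflection of the primary structure under the applied loading (downward +):
  point load 22 at a = 1.92: Pa²(3L − a)/(6EI) = 286.3/EI
  triangular load, peak 4 at the fixed end: w₀L⁴/(30EI) = 468.7/EI
  UDL 38: wL⁴/(8EI) = 16698/EI
  δ_0 = 17453/EI
Flexibility coefficient — unit upward force at 2: δ_{22} = L³/(3EI) = 152.2/EI.
Compatibility at 2: δ_0 − R_2·δ_{22} = 0, so R_2 = 17453/152.2 = 114.7 kip.
Vertical equilibrium: R_1 = ΣP − R_2 = 330 − 114.7 = 215.3 kip.

R_1 = 215.3 kip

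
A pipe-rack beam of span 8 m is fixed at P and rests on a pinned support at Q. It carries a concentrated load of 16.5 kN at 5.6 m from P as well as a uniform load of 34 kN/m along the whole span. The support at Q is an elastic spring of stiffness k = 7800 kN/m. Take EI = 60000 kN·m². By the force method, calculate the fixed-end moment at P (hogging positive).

M_P = 328.4 kN·m

Release the roller at Q. Primary structure: cantilever fixed at P.
Primary-structure tip deflection at Q by superposition:
  point load 16.5 at a = 5.6: Pa²(3L − a)/(6EI) = 1587/EI
  UDL 34: wL⁴/(8EI) = 17408/EI
  δ_0 = 18995/EI
Tip deflection under a unit load at Q: L³/(3EI) = 170.7/EI.
With EI = 60000 kN·m²: δ_0 = 0.31658 m and δ_{QQ} = 0.002844 m/kN.
Compatibility — the spring shortens by R_Q/k under the reaction it provides: δ_0 − R_Q·δ_{QQ} = R_Q/k. With 1/k = 0.000128 m/kN, R_Q = δ_0 / (δ_{QQ} + 1/k) = 0.31658 / (0.002844 + 0.000128) = 106.5 kN.
Moment equilibrium about P: M_P = Σ(load moments about P) − R_Q·L = 1180 − 106.5×8 = 328.4 kN·m.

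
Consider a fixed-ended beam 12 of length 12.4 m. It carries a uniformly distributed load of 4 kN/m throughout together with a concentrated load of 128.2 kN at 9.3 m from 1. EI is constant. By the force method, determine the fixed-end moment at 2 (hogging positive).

Take the two fixed-end moments M_1, M_2 as redundants; the released structure is the simple span 12.
Simple-span end rotations at 1 and 2 under the given loads:
  at 1: UDL 4: wL³/(24EI) = 317.8/EI
  at 2: UDL 4: wL³/(24EI) = 317.8/EI
  at 1: point load 128.2 at a = 9.3: Pab(L + b)/(6LEI) = 770/EI
  at 2: point load 128.2 at a = 9.3: Pab(L + a)/(6LEI) = 1078/EI
  θ_10 = 1088/EI,  θ_20 = 1396/EI
Flexibility coefficients: a unit moment at one end gives L/(3EI) there and L/(6EI) at the far end, so f₁₁ = f₂₂ = 4.133/EI and f₁₂ = f₂₁ = 2.067/EI.
Compatibility — zero rotation at each built-in end:
  4.133 M_1 + 2.067 M_2 = 1088
  2.067 M_1 + 4.133 M_2 = 1396
Solving the pair gives M_1 = 125.8 kN·m and M_2 = 274.8 kN·m (hogging).

M_2 = 274.8 kN·m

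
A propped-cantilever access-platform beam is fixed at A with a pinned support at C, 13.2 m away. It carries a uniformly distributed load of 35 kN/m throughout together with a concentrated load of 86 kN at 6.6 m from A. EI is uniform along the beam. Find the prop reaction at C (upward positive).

Take the reaction at C as the redundant and release it; the primary structure is a cantilever fixed at A.
Primary-structure tip deflection at C by superposition:
  UDL 35: wL⁴/(8EI) = 132823/EI
  point load 86 at a = 6.6: Pa²(3L − a)/(6EI) = 20604/EI
  δ_0 = 153427/EI
Tip deflection under a unit load at C: L³/(3EI) = 766.7/EI.
Compatibility at C: δ_0 − R_C·δ_{CC} = 0, so R_C = 153427/766.7 = 200.1 kN.

R_C = 200.1 kN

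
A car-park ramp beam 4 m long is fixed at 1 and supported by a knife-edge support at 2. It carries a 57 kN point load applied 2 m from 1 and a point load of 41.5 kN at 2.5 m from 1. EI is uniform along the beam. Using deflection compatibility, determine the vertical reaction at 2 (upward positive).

R_2 = 37.06 kN

Release the roller at 2. Primary structure: cantilever fixed at 1.
Primary-structure tip deflection at 2 by superposition:
  point load 57 at a = 2: Pa²(3L − a)/(6EI) = 380/EI
  point load 41.5 at a = 2.5: Pa²(3L − a)/(6EI) = 410.7/EI
  δ_0 = 790.7/EI
Tip deflection under a unit load at 2: L³/(3EI) = 21.33/EI.
The prop prevents deflection at 2: R_2 = δ_0/δ_{22} = 790.7/21.33 = 37.06 kN.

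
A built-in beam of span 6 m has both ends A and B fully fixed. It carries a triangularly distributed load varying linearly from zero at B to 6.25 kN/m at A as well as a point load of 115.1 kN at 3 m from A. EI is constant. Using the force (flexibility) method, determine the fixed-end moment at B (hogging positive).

M_B = 93.83 kN·m

Release both end moments; the primary structure is a simply-supported span AB with redundants M_A and M_B.
Simple-span end rotations at A and B under the given loads:
  at A: triangular load, peak 6.25: w₀L³/(45EI) = 30/EI
  at B: triangular load, peak 6.25: 7w₀L³/(360EI) = 26.25/EI
  at A: point load 115.1 at a = 3: Pab(L + b)/(6LEI) = 259/EI
  at B: point load 115.1 at a = 3: Pab(L + a)/(6LEI) = 259/EI
  θ_A0 = 289/EI,  θ_B0 = 285.2/EI
Flexibility coefficients: a unit moment at one end gives L/(3EI) there and L/(6EI) at the far end, so f₁₁ = f₂₂ = 2/EI and f₁₂ = f₂₁ = 1/EI.
Compatibility — zero rotation at each built-in end:
  2 M_A + 1 M_B = 289
  1 M_A + 2 M_B = 285.2
Solving the pair gives M_A = 97.58 kN·m and M_B = 93.83 kN·m (hogging).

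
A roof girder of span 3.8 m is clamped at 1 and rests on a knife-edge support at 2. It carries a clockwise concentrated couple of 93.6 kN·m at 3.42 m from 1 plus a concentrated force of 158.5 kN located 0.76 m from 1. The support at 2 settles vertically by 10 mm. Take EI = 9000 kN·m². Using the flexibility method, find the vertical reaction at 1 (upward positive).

Remove the prop at 2; the released (primary) structure is a cantilever built in at 1.
Free-end deflection of the primary structure under the applied loading (downward +):
  clockwise couple 93.6 at a = 3.42: M₀a(2L − a)/(2EI) = 669/EI
  point load 158.5 at a = 0.76: Pa²(3L − a)/(6EI) = 162.3/EI
  δ_0 = 831.4/EI
Flexibility coefficient — unit upward force at 2: δ_{22} = L³/(3EI) = 18.29/EI.
With EI = 9000 kN·m²: δ_0 = 0.092376 m and δ_{22} = 0.002032 m/kN.
Compatibility — the beam at 2 must follow the support down by 0.01 m: δ_0 − R_2·δ_{22} = 0.01, so R_2 = (0.092376 − 0.01)/0.002032 = 40.53 kN.
Vertical equilibrium: R_1 = ΣP − R_2 = 158.5 − 40.53 = 118 kN.

R_1 = 118 kN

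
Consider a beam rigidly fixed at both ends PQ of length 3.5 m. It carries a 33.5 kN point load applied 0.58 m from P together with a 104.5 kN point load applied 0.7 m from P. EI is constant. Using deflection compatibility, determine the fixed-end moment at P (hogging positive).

M_P = 60.34 kN·m

Release both end moments; the primary structure is a simply-supported span PQ with redundants M_P and M_Q.
End rotations of the released simple span under the applied load (×1/EI):
  at P: point load 33.5 at a = 0.58: Pab(L + b)/(6LEI) = 17.34/EI
  at Q: point load 33.5 at a = 0.58: Pab(L + a)/(6LEI) = 11.02/EI
  at P: point load 104.5 at a = 0.7: Pab(L + b)/(6LEI) = 61.45/EI
  at Q: point load 104.5 at a = 0.7: Pab(L + a)/(6LEI) = 40.96/EI
  θ_P0 = 78.79/EI,  θ_Q0 = 51.99/EI
Flexibility coefficients: a unit moment at one end gives L/(3EI) there and L/(6EI) at the far end, so f₁₁ = f₂₂ = 1.167/EI and f₁₂ = f₂₁ = 0.5833/EI.
Compatibility — zero rotation at each built-in end:
  1.167 M_P + 0.5833 M_Q = 78.79
  0.5833 M_P + 1.167 M_Q = 51.99
Solving the pair gives M_P = 60.34 kN·m and M_Q = 14.39 kN·m (hogging).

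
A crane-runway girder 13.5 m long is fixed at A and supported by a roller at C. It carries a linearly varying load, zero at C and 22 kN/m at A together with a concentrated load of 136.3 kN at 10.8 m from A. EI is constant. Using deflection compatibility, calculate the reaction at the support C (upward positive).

Remove the prop at C; the released (primary) structure is a cantilever built in at A.
Downward deflection at the released point C due to the loads:
  triangular load, peak 22 at the fixed end: w₀L⁴/(30EI) = 24358/EI
  point load 136.3 at a = 10.8: Pa²(3L − a)/(6EI) = 78695/EI
  δ_0 = 103053/EI
Flexibility coefficient — unit upward force at C: δ_{CC} = L³/(3EI) = 820.1/EI.
The prop prevents deflection at C: R_C = δ_0/δ_{CC} = 103053/820.1 = 125.7 kN.

R_C = 125.7 kN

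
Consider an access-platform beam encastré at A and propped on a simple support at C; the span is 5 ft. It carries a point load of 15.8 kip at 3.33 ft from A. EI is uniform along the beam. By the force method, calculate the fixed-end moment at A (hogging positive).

M_A = 11.72 kip·ft

Remove the prop at C; the released (primary) structure is a cantilever built in at A.
Free-end deflection of the primary structure under the applied loading (downward +):
  point load 15.8 at a = 3.33: Pa²(3L − a)/(6EI) = 340.8/EI
Flexibility coefficient — unit upward force at C: δ_{CC} = L³/(3EI) = 41.67/EI.
Compatibility at C: δ_0 − R_C·δ_{CC} = 0, so R_C = 340.8/41.67 = 8.179 kip.
Moment equilibrium about A: M_A = Σ(load moments about A) − R_C·L = 52.61 − 8.179×5 = 11.72 kip·ft.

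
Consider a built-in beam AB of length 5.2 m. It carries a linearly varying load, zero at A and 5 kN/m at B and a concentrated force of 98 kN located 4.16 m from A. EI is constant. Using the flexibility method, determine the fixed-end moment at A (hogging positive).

Release both end moments; the primary structure is a simply-supported span AB with redundants M_A and M_B.
Simple-span end rotations at A and B under the given loads:
  at A: triangular load, peak 5: 7w₀L³/(360EI) = 13.67/EI
  at B: triangular load, peak 5: w₀L³/(45EI) = 15.62/EI
  at A: point load 98 at a = 4.16: Pab(L + b)/(6LEI) = 84.8/EI
  at B: point load 98 at a = 4.16: Pab(L + a)/(6LEI) = 127.2/EI
  θ_A0 = 98.47/EI,  θ_B0 = 142.8/EI
Flexibility coefficients: a unit moment at one end gives L/(3EI) there and L/(6EI) at the far end, so f₁₁ = f₂₂ = 1.733/EI and f₁₂ = f₂₁ = 0.8667/EI.
Compatibility — zero rotation at each built-in end:
  1.733 M_A + 0.8667 M_B = 98.47
  0.8667 M_A + 1.733 M_B = 142.8
Solving the pair gives M_A = 20.81 kN·m and M_B = 71.99 kN·m (hogging).

M_A = 20.81 kN·m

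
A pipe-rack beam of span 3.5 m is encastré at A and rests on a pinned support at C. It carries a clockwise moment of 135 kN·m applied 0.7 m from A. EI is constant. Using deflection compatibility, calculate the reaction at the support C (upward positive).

R_C = 20.83 kN

Release the roller at C. Primary structure: cantilever fixed at A.
Downward deflection at the released point C due to the loads:
  clockwise couple 135 at a = 0.7: M₀a(2L − a)/(2EI) = 297.7/EI
Flexibility coefficient — unit upward force at C: δ_{CC} = L³/(3EI) = 14.29/EI.
Compatibility at C: δ_0 − R_C·δ_{CC} = 0, so R_C = 297.7/14.29 = 20.83 kN.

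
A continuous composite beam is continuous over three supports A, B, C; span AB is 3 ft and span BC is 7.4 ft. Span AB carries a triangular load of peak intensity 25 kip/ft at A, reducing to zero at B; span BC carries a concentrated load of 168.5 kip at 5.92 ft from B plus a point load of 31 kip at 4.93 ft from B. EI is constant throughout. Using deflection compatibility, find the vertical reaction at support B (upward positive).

R_B = 109.6 kip

Insert a hinge at B; M_B is the redundant, and each span becomes simply supported.
Discontinuity in slope at B on the released structure — sum the simple-span end rotations:
  span AB: triangular load, peak 25: 7w₀L³/(360EI) = 13.12/EI
  span BC: point load 168.5 at a = 5.92: Pab(L + b)/(6LEI) = 295.3/EI
  span BC: point load 31 at a = 4.93: Pab(L + b)/(6LEI) = 83.92/EI
  relative rotation θ_0 = (13.12 + 379.2)/EI = 392.3/EI
A unit hogging moment at B produces rotation L₁/(3EI) + L₂/(3EI) = 3.467/EI.
Compatibility: M_B·(L₁+L₂)/(3EI) = θ_0, giving M_B = 113.2 kip·ft (hogging).
Span AB, ΣM about A with M_B applied at B: R_B^{AB}·3 = 37.5 + 113.2, so R_B^{AB} = 50.22 kip and R_A = 37.5 − 50.22 = -12.72 kip.
Span BC, ΣM about C: R_B^{BC}·7.4 = 325.9 + 113.2, so R_B^{BC} = 59.34 kip and R_C = 199.5 − 59.34 = 140.2 kip.
R_B = 50.22 + 59.34 = 109.6 kip.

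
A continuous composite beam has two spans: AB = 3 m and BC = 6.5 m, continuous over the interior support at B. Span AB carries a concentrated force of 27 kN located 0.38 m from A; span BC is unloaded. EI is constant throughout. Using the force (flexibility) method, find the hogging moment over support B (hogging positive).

M_B = 1.594 kN·m

Take M_B as the redundant. Released structure: two simple spans AB and BC with a hinge at B.
End slopes at the hinge B, treating each span as simply supported:
  span AB: point load 27 at a = 0.38: Pab(L + a)/(6LEI) = 5.048/EI
  relative rotation θ_0 = (5.048 + 0)/EI = 5.048/EI
A unit hogging moment at B produces rotation L₁/(3EI) + L₂/(3EI) = 3.167/EI.
Compatibility: M_B·(L₁+L₂)/(3EI) = θ_0, giving M_B = 1.594 kN·m (hogging).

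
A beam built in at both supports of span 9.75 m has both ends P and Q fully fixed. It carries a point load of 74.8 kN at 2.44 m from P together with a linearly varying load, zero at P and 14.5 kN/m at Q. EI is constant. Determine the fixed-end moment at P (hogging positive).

M_P = 148.5 kN·m

Release both end moments; the primary structure is a simply-supported span PQ with redundants M_P and M_Q.
On the primary (simply-supported) span, the end slopes from the loading are:
  at P: point load 74.8 at a = 2.44: Pab(L + b)/(6LEI) = 389.1/EI
  at Q: point load 74.8 at a = 2.44: Pab(L + a)/(6LEI) = 278/EI
  at P: triangular load, peak 14.5: 7w₀L³/(360EI) = 261.3/EI
  at Q: triangular load, peak 14.5: w₀L³/(45EI) = 298.7/EI
  θ_P0 = 650.4/EI,  θ_Q0 = 576.7/EI
Flexibility coefficients: a unit moment at one end gives L/(3EI) there and L/(6EI) at the far end, so f₁₁ = f₂₂ = 3.25/EI and f₁₂ = f₂₁ = 1.625/EI.
Compatibility — zero rotation at each built-in end:
  3.25 M_P + 1.625 M_Q = 650.4
  1.625 M_P + 3.25 M_Q = 576.7
Solving the pair gives M_P = 148.5 kN·m and M_Q = 103.2 kN·m (hogging).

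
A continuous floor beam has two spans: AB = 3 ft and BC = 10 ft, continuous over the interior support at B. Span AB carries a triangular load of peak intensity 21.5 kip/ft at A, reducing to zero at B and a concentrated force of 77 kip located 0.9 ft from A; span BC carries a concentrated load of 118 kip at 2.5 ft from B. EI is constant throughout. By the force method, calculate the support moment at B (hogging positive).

Release continuity at B by inserting a hinge; the redundant is the internal moment M_B. The primary structure is two simply-supported spans AB and BC.
End slopes at the hinge B, treating each span as simply supported:
  span AB: triangular load, peak 21.5: 7w₀L³/(360EI) = 11.29/EI
  span AB: point load 77 at a = 0.9: Pab(L + a)/(6LEI) = 31.53/EI
  span BC: point load 118 at a = 2.5: Pab(L + b)/(6LEI) = 645.3/EI
  relative rotation θ_0 = (42.82 + 645.3)/EI = 688.1/EI
A unit hogging moment at B produces rotation L₁/(3EI) + L₂/(3EI) = 4.333/EI.
Compatibility: M_B·(L₁+L₂)/(3EI) = θ_0, giving M_B = 158.8 kip·ft (hogging).

M_B = 158.8 kip·ft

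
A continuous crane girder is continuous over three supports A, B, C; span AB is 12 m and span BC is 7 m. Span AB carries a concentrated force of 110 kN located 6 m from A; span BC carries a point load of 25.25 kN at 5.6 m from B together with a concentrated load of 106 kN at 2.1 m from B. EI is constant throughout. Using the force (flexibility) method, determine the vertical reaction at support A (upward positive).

R_A = 37.39 kN

Insert a hinge at B; M_B is the redundant, and each span becomes simply supported.
Discontinuity in slope at B on the released structure — sum the simple-span end rotations:
  span AB: point load 110 at a = 6: Pab(L + a)/(6LEI) = 990/EI
  span BC: point load 25.25 at a = 5.6: Pab(L + b)/(6LEI) = 39.59/EI
  span BC: point load 106 at a = 2.1: Pab(L + b)/(6LEI) = 309/EI
  relative rotation θ_0 = (990 + 348.6)/EI = 1339/EI
A unit hogging moment at B produces rotation L₁/(3EI) + L₂/(3EI) = 6.333/EI.
Compatibility: M_B·(L₁+L₂)/(3EI) = θ_0, giving M_B = 211.4 kN·m (hogging).
Span AB, ΣM about A with M_B applied at B: R_B^{AB}·12 = 660 + 211.4, so R_B^{AB} = 72.61 kN and R_A = 110 − 72.61 = 37.39 kN.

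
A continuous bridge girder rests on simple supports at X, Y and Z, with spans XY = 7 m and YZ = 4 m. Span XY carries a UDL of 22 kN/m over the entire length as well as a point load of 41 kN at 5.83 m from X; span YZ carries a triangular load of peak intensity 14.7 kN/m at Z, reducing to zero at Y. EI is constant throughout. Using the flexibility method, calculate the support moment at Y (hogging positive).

Take M_Y as the redundant. Released structure: two simple spans XY and YZ with a hinge at Y.
Discontinuity in slope at Y on the released structure — sum the simple-span end rotations:
  span XY: UDL 22: wL³/(24EI) = 314.4/EI
  span XY: point load 41 at a = 5.83: Pab(L + a)/(6LEI) = 85.43/EI
  span YZ: triangular load, peak 14.7: 7w₀L³/(360EI) = 18.29/EI
  relative rotation θ_0 = (399.8 + 18.29)/EI = 418.1/EI
A unit hogging moment at Y produces rotation L₁/(3EI) + L₂/(3EI) = 3.667/EI.
Slope continuity at Y: θ_0 = M_Y·3.667/EI, so M_Y = 418.1/3.667 = 114 kN·m (hogging).

M_Y = 114 kN·m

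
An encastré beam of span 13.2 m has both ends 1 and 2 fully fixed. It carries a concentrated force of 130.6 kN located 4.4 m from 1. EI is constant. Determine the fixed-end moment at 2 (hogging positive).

M_2 = 127.7 kN·m

Take the two fixed-end moments M_1, M_2 as redundants; the released structure is the simple span 12.
Simple-span end rotations at 1 and 2 under the given loads:
  at 1: point load 130.6 at a = 4.4: Pab(L + b)/(6LEI) = 1405/EI
  at 2: point load 130.6 at a = 4.4: Pab(L + a)/(6LEI) = 1124/EI
  θ_10 = 1405/EI,  θ_20 = 1124/EI
Flexibility coefficients: a unit moment at one end gives L/(3EI) there and L/(6EI) at the far end, so f₁₁ = f₂₂ = 4.4/EI and f₁₂ = f₂₁ = 2.2/EI.
Compatibility — zero rotation at each built-in end:
  4.4 M_1 + 2.2 M_2 = 1405
  2.2 M_1 + 4.4 M_2 = 1124
Solving the pair gives M_1 = 255.4 kN·m and M_2 = 127.7 kN·m (hogging).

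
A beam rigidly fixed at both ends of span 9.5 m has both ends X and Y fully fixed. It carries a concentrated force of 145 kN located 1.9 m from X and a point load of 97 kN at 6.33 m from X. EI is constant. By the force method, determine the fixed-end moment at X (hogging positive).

Release both end moments; the primary structure is a simply-supported span XY with redundants M_X and M_Y.
On the primary (simply-supported) span, the end slopes from the loading are:
  at X: point load 145 at a = 1.9: Pab(L + b)/(6LEI) = 628.1/EI
  at Y: point load 145 at a = 1.9: Pab(L + a)/(6LEI) = 418.8/EI
  at X: point load 97 at a = 6.33: Pab(L + b)/(6LEI) = 432.6/EI
  at Y: point load 97 at a = 6.33: Pab(L + a)/(6LEI) = 540.6/EI
  θ_X0 = 1061/EI,  θ_Y0 = 959.3/EI
Flexibility coefficients: a unit moment at one end gives L/(3EI) there and L/(6EI) at the far end, so f₁₁ = f₂₂ = 3.167/EI and f₁₂ = f₂₁ = 1.583/EI.
Compatibility — zero rotation at each built-in end:
  3.167 M_X + 1.583 M_Y = 1061
  1.583 M_X + 3.167 M_Y = 959.3
Solving the pair gives M_X = 244.7 kN·m and M_Y = 180.6 kN·m (hogging).

M_X = 244.7 kN·m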